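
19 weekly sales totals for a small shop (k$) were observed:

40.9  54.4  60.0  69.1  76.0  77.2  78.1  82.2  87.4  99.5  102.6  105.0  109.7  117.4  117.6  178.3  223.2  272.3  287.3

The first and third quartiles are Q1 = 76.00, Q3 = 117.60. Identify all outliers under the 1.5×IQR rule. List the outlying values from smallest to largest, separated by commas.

223.2, 272.3, 287.3

IQR = Q3 − Q1 = 117.60 − 76.00 = 41.60.
Lower fence = Q1 − 1.5·IQR = 76.00 − 62.40 = 13.60.
Upper fence = Q3 + 1.5·IQR = 117.60 + 62.40 = 180.00.
223.2 > 180.00 → outlier.
272.3 > 180.00 → outlier.
287.3 > 180.00 → outlier.
All remaining values lie within [13.60, 180.00].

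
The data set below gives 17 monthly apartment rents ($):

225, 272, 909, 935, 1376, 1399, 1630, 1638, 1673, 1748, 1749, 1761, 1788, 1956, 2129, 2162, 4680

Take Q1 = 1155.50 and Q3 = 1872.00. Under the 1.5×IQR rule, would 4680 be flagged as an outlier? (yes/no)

yes

IQR = Q3 − Q1 = 1872.00 − 1155.50 = 716.50.
Lower fence = Q1 − 1.5·IQR = 1155.50 − 1074.75 = 80.75.
Upper fence = Q3 + 1.5·IQR = 1872.00 + 1074.75 = 2946.75.
4680 lies above the upper fence.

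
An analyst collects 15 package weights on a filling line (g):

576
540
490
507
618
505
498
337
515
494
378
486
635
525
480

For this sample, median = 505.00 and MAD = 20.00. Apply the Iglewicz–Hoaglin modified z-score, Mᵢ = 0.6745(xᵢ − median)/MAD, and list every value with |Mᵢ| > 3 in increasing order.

|Mᵢ| > 3 ⇔ |xᵢ − 505.00| > 3·20.00/0.6745 = 88.95.
So outliers lie outside [416.05, 593.95].
337: M = -5.67 → outlier.
378: M = -4.28 → outlier.
618: M = 3.81 → outlier.
635: M = 4.38 → outlier.

337, 378, 618, 635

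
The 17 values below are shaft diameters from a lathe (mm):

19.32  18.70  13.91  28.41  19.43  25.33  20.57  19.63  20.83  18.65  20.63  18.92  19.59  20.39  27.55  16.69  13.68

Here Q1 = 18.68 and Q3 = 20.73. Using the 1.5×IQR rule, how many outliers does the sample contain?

IQR = 2.05; fences at 18.68 − 3.075 = 15.605 and 20.73 + 3.075 = 23.805.
Outside the cutoffs: 13.68, 13.91, 25.33, 27.55, 28.41.

5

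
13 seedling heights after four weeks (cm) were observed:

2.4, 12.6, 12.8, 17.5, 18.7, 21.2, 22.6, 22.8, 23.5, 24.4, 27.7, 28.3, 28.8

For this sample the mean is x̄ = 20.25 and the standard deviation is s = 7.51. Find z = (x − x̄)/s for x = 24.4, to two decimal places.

z = (24.4 − 20.25) / 7.51 = 0.55.

0.55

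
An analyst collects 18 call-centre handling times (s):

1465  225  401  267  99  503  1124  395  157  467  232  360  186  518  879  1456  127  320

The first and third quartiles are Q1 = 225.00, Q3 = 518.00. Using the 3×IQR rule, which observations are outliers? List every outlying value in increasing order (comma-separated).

IQR = Q3 − Q1 = 518.00 − 225.00 = 293.00.
Lower fence = Q1 − 3·IQR = 225.00 − 879.00 = -654.00.
Upper fence = Q3 + 3·IQR = 518.00 + 879.00 = 1397.00.
1456 > 1397.00 → outlier.
1465 > 1397.00 → outlier.
All remaining values lie within [-654.00, 1397.00].

1456, 1465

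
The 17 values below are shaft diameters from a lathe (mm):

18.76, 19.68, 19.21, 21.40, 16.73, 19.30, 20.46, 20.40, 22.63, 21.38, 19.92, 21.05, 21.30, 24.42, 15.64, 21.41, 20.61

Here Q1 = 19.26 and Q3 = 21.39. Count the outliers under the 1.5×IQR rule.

IQR = 2.13; fences at 19.26 − 3.195 = 16.065 and 21.39 + 3.195 = 24.585.
Outside the cutoffs: 15.64.

1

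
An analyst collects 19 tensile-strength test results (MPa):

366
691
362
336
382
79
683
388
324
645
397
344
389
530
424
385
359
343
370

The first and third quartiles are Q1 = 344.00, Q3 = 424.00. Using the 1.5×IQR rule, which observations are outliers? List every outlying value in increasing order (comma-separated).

IQR = Q3 − Q1 = 424.00 − 344.00 = 80.00.
Lower fence = Q1 − 1.5·IQR = 344.00 − 120.00 = 224.00.
Upper fence = Q3 + 1.5·IQR = 424.00 + 120.00 = 544.00.
79 < 224.00 → outlier.
645 > 544.00 → outlier.
683 > 544.00 → outlier.
691 > 544.00 → outlier.
All remaining values lie within [224.00, 544.00].

79, 645, 683, 691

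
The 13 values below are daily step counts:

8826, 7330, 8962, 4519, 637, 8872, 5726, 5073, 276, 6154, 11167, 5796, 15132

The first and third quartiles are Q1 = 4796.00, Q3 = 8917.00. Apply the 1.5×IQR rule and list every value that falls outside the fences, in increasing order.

15132

IQR = Q3 − Q1 = 8917.00 − 4796.00 = 4121.00.
Lower fence = Q1 − 1.5·IQR = 4796.00 − 6181.50 = -1385.50.
Upper fence = Q3 + 1.5·IQR = 8917.00 + 6181.50 = 15098.50.
15132 > 15098.50 → outlier.
All remaining values lie within [-1385.50, 15098.50].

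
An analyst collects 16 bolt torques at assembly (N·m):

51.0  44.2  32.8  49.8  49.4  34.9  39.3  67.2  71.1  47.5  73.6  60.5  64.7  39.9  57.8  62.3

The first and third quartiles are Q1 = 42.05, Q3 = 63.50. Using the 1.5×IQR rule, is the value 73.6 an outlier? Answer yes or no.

no

IQR = Q3 − Q1 = 63.50 − 42.05 = 21.45.
Lower fence = Q1 − 1.5·IQR = 42.05 − 32.175 = 9.875.
Upper fence = Q3 + 1.5·IQR = 63.50 + 32.175 = 95.675.
73.6 lies within [9.875, 95.675].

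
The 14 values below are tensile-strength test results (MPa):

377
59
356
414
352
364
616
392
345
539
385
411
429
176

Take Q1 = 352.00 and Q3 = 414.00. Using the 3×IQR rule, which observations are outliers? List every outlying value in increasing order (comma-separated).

IQR = Q3 − Q1 = 414.00 − 352.00 = 62.00.
Lower fence = Q1 − 3·IQR = 352.00 − 186.00 = 166.00.
Upper fence = Q3 + 3·IQR = 414.00 + 186.00 = 600.00.
59 < 166.00 → outlier.
616 > 600.00 → outlier.
All remaining values lie within [166.00, 600.00].

59, 616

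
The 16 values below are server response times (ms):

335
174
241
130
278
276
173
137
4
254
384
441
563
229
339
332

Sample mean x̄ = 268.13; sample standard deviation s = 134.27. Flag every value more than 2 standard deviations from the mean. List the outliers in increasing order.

Cutoffs at x̄ ± 2s: 268.13 ± 2·134.27 = [-0.41, 536.67].
563: z = 2.20, |z| > 2 → outlier.
Every other value lies within [-0.41, 536.67].

563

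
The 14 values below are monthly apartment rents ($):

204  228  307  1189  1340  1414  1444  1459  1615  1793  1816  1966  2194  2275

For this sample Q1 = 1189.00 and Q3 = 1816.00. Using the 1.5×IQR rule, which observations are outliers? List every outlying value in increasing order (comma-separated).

204, 228

IQR = Q3 − Q1 = 1816.00 − 1189.00 = 627.00.
Lower fence = Q1 − 1.5·IQR = 1189.00 − 940.50 = 248.50.
Upper fence = Q3 + 1.5·IQR = 1816.00 + 940.50 = 2756.50.
204 < 248.50 → outlier.
228 < 248.50 → outlier.
All remaining values lie within [248.50, 2756.50].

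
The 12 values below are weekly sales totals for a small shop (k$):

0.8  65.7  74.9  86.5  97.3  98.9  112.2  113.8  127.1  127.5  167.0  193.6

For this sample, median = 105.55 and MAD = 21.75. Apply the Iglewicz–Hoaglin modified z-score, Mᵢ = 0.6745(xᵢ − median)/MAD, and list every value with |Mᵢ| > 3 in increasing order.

0.8

|Mᵢ| > 3 ⇔ |xᵢ − 105.55| > 3·21.75/0.6745 = 96.74.
So outliers lie outside [8.81, 202.29].
0.8: M = -3.25 → outlier.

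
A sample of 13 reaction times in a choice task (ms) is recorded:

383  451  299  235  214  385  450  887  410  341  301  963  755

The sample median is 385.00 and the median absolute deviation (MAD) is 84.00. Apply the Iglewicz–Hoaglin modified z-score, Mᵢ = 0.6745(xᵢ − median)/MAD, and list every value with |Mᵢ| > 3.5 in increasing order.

887, 963

|Mᵢ| > 3.5 ⇔ |xᵢ − 385.00| > 3.5·84.00/0.6745 = 435.88.
So outliers lie outside [-50.88, 820.88].
887: M = 4.03 → outlier.
963: M = 4.64 → outlier.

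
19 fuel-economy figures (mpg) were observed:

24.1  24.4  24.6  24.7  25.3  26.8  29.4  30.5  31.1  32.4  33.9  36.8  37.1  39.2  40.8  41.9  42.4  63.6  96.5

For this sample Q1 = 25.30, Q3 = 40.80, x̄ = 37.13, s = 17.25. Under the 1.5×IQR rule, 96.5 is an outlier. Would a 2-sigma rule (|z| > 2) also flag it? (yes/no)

yes

z = (96.5 − 37.13) / 17.25 = 3.44.
|z| = 3.44 > 2.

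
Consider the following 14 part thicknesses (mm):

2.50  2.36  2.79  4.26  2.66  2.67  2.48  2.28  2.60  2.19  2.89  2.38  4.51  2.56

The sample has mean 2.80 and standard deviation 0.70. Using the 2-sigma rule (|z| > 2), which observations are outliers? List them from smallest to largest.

Cutoffs at x̄ ± 2s: 2.80 ± 2·0.70 = [1.40, 4.20].
4.26: z = 2.09, |z| > 2 → outlier.
4.51: z = 2.44, |z| > 2 → outlier.
Every other value lies within [1.40, 4.20].

4.26, 4.51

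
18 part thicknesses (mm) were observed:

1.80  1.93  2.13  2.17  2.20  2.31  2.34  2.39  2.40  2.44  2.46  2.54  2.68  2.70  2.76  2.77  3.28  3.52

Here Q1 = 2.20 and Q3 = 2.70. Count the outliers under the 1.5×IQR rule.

IQR = 0.50; fences at 2.20 − 0.75 = 1.45 and 2.70 + 0.75 = 3.45.
Outside the cutoffs: 3.52.

1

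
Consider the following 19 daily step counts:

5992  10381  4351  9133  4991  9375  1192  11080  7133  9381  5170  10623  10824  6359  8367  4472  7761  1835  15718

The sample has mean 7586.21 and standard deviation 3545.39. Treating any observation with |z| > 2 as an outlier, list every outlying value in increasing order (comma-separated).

15718

Cutoffs at x̄ ± 2s: 7586.21 ± 2·3545.39 = [495.43, 14676.99].
15718: z = 2.29, |z| > 2 → outlier.
Every other value lies within [495.43, 14676.99].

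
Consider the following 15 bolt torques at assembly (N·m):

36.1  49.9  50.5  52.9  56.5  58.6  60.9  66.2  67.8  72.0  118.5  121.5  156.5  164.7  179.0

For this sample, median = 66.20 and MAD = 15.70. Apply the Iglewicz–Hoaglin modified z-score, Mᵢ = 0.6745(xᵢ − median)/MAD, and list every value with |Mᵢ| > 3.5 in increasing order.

|Mᵢ| > 3.5 ⇔ |xᵢ − 66.20| > 3.5·15.70/0.6745 = 81.47.
So outliers lie outside [-15.27, 147.67].
156.5: M = 3.88 → outlier.
164.7: M = 4.23 → outlier.
179.0: M = 4.85 → outlier.

156.5, 164.7, 179.0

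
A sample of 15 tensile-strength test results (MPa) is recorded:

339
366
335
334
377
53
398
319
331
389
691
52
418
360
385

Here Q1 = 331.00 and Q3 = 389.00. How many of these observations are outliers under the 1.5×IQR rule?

IQR = 58.00; fences at 331.00 − 87.00 = 244.00 and 389.00 + 87.00 = 476.00.
Outside the cutoffs: 52, 53, 691.

3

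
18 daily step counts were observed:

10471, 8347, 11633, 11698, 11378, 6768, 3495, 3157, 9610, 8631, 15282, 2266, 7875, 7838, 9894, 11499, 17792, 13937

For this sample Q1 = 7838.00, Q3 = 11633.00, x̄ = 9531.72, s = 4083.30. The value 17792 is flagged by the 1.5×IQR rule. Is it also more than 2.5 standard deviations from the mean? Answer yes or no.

z = (17792 − 9531.72) / 4083.30 = 2.02.
|z| = 2.02 ≤ 2.5.

no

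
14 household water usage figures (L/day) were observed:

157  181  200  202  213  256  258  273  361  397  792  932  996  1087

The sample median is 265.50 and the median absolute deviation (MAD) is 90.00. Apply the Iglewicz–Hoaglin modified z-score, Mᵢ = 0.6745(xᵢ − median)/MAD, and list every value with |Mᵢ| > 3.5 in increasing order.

792, 932, 996, 1087

|Mᵢ| > 3.5 ⇔ |xᵢ − 265.50| > 3.5·90.00/0.6745 = 467.01.
So outliers lie outside [-201.51, 732.51].
792: M = 3.95 → outlier.
932: M = 5.00 → outlier.
996: M = 5.47 → outlier.
1087: M = 6.16 → outlier.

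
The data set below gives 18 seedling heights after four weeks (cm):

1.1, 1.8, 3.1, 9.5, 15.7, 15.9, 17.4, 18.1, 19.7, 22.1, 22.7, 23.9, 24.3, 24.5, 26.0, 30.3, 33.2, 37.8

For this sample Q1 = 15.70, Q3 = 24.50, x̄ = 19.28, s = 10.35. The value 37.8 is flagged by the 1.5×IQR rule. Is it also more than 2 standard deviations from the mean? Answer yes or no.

no

z = (37.8 − 19.28) / 10.35 = 1.79.
|z| = 1.79 ≤ 2.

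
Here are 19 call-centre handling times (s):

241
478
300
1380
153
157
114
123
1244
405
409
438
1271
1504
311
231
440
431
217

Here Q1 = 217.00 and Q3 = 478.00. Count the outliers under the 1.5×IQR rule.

IQR = 261.00; fences at 217.00 − 391.50 = -174.50 and 478.00 + 391.50 = 869.50.
Outside the cutoffs: 1244, 1271, 1380, 1504.

4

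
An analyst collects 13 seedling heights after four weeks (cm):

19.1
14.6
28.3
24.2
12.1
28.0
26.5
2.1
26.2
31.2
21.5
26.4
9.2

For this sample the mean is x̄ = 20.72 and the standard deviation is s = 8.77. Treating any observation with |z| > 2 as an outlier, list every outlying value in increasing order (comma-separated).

2.1

Cutoffs at x̄ ± 2s: 20.72 ± 2·8.77 = [3.18, 38.26].
2.1: z = -2.12, |z| > 2 → outlier.
Every other value lies within [3.18, 38.26].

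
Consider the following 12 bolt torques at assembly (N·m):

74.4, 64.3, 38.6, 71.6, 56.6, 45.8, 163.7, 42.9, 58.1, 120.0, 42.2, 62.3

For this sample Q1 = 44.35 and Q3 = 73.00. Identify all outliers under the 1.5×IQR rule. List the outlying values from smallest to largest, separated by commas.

120.0, 163.7

IQR = Q3 − Q1 = 73.00 − 44.35 = 28.65.
Lower fence = Q1 − 1.5·IQR = 44.35 − 42.975 = 1.375.
Upper fence = Q3 + 1.5·IQR = 73.00 + 42.975 = 115.975.
120.0 > 115.975 → outlier.
163.7 > 115.975 → outlier.
All remaining values lie within [1.375, 115.975].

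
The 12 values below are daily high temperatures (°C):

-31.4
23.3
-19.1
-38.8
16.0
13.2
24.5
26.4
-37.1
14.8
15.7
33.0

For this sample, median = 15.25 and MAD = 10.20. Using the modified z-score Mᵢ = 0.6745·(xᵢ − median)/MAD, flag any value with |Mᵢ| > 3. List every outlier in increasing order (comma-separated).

|Mᵢ| > 3 ⇔ |xᵢ − 15.25| > 3·10.20/0.6745 = 45.37.
So outliers lie outside [-30.12, 60.62].
-38.8: M = -3.57 → outlier.
-37.1: M = -3.46 → outlier.
-31.4: M = -3.08 → outlier.

-38.8, -37.1, -31.4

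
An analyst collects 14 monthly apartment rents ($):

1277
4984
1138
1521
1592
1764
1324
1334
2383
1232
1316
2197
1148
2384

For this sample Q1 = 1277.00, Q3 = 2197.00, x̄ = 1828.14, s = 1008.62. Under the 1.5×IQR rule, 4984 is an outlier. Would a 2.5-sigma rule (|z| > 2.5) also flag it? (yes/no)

yes

z = (4984 − 1828.14) / 1008.62 = 3.13.
|z| = 3.13 > 2.5.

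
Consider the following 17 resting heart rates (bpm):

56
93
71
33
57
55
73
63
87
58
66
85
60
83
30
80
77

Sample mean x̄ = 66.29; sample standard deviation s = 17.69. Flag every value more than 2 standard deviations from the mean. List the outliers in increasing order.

30

Cutoffs at x̄ ± 2s: 66.29 ± 2·17.69 = [30.91, 101.67].
30: z = -2.05, |z| > 2 → outlier.
Every other value lies within [30.91, 101.67].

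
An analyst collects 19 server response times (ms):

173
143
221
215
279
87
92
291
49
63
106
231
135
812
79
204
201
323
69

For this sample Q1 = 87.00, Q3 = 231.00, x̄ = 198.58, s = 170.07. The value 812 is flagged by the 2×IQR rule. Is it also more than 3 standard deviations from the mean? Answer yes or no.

z = (812 − 198.58) / 170.07 = 3.61.
|z| = 3.61 > 3.

yes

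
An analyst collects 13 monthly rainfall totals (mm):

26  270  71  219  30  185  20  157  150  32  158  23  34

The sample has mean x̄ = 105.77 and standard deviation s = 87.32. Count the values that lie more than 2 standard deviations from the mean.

0

Cutoffs: x̄ ± 2s = [-68.87, 280.41].
Every value lies within the cutoffs.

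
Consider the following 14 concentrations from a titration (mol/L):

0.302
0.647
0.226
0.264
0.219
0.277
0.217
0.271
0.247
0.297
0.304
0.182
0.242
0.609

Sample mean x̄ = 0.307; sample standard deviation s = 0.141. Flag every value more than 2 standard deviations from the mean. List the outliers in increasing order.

0.609, 0.647

Cutoffs at x̄ ± 2s: 0.307 ± 2·0.141 = [0.025, 0.589].
0.609: z = 2.14, |z| > 2 → outlier.
0.647: z = 2.41, |z| > 2 → outlier.
Every other value lies within [0.025, 0.589].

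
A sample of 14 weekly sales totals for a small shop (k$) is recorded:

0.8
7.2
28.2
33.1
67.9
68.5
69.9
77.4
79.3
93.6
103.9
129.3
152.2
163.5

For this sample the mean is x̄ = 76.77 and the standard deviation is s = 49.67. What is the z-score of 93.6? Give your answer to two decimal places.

z = (93.6 − 76.77) / 49.67 = 0.34.

0.34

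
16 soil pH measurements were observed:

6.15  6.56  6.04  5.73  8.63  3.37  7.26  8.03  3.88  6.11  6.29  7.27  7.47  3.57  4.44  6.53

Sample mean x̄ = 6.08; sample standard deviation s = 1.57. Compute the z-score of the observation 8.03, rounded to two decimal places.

z = (8.03 − 6.08) / 1.57 = 1.24.

1.24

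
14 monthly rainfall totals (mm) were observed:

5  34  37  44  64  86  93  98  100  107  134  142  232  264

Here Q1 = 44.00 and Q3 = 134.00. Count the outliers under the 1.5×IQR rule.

IQR = 90.00; fences at 44.00 − 135.00 = -91.00 and 134.00 + 135.00 = 269.00.
Every value lies within the cutoffs.

0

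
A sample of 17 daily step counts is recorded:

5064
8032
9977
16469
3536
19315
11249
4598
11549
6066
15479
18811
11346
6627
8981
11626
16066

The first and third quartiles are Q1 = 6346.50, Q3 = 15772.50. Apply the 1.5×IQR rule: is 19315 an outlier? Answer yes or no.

no

IQR = Q3 − Q1 = 15772.50 − 6346.50 = 9426.00.
Lower fence = Q1 − 1.5·IQR = 6346.50 − 14139.00 = -7792.50.
Upper fence = Q3 + 1.5·IQR = 15772.50 + 14139.00 = 29911.50.
19315 lies within [-7792.50, 29911.50].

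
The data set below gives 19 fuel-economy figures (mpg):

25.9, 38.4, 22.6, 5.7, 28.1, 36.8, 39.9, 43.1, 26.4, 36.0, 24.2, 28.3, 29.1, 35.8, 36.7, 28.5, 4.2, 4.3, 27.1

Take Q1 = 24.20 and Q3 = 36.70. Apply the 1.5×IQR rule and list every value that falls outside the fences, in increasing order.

IQR = Q3 − Q1 = 36.70 − 24.20 = 12.50.
Lower fence = Q1 − 1.5·IQR = 24.20 − 18.75 = 5.45.
Upper fence = Q3 + 1.5·IQR = 36.70 + 18.75 = 55.45.
4.2 < 5.45 → outlier.
4.3 < 5.45 → outlier.
All remaining values lie within [5.45, 55.45].

4.2, 4.3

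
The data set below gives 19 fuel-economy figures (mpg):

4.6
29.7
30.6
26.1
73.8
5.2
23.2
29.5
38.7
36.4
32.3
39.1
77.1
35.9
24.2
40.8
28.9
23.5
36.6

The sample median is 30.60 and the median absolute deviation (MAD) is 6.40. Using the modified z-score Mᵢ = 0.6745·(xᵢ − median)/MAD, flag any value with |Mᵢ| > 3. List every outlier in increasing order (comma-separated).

73.8, 77.1

|Mᵢ| > 3 ⇔ |xᵢ − 30.60| > 3·6.40/0.6745 = 28.47.
So outliers lie outside [2.13, 59.07].
73.8: M = 4.55 → outlier.
77.1: M = 4.90 → outlier.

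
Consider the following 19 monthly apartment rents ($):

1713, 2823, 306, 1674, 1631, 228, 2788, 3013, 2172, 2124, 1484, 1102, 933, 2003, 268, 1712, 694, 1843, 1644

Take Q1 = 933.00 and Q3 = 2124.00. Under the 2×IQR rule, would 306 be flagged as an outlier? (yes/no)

IQR = Q3 − Q1 = 2124.00 − 933.00 = 1191.00.
Lower fence = Q1 − 2·IQR = 933.00 − 2382.00 = -1449.00.
Upper fence = Q3 + 2·IQR = 2124.00 + 2382.00 = 4506.00.
306 lies within [-1449.00, 4506.00].

no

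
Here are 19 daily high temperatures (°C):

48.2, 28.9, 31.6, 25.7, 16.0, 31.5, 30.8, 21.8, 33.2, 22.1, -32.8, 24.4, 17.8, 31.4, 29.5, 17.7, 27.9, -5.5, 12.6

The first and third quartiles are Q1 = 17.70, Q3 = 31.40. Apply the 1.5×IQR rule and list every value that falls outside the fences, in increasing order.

-32.8, -5.5

IQR = Q3 − Q1 = 31.40 − 17.70 = 13.70.
Lower fence = Q1 − 1.5·IQR = 17.70 − 20.55 = -2.85.
Upper fence = Q3 + 1.5·IQR = 31.40 + 20.55 = 51.95.
-32.8 < -2.85 → outlier.
-5.5 < -2.85 → outlier.
All remaining values lie within [-2.85, 51.95].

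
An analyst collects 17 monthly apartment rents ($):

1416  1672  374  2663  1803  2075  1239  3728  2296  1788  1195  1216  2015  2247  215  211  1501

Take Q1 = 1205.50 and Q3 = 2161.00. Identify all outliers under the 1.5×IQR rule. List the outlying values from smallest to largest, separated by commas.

IQR = Q3 − Q1 = 2161.00 − 1205.50 = 955.50.
Lower fence = Q1 − 1.5·IQR = 1205.50 − 1433.25 = -227.75.
Upper fence = Q3 + 1.5·IQR = 2161.00 + 1433.25 = 3594.25.
3728 > 3594.25 → outlier.
All remaining values lie within [-227.75, 3594.25].

3728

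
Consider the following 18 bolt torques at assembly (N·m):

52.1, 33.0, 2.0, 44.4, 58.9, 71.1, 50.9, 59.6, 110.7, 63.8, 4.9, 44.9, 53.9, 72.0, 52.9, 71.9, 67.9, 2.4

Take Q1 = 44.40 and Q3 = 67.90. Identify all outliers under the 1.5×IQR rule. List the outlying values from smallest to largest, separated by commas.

IQR = Q3 − Q1 = 67.90 − 44.40 = 23.50.
Lower fence = Q1 − 1.5·IQR = 44.40 − 35.25 = 9.15.
Upper fence = Q3 + 1.5·IQR = 67.90 + 35.25 = 103.15.
2.0 < 9.15 → outlier.
2.4 < 9.15 → outlier.
4.9 < 9.15 → outlier.
110.7 > 103.15 → outlier.
All remaining values lie within [9.15, 103.15].

2.0, 2.4, 4.9, 110.7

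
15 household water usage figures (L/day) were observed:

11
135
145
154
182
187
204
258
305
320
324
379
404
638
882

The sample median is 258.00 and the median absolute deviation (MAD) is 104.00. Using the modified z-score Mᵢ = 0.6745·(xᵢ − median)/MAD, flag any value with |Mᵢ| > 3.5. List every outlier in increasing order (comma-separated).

882

|Mᵢ| > 3.5 ⇔ |xᵢ − 258.00| > 3.5·104.00/0.6745 = 539.66.
So outliers lie outside [-281.66, 797.66].
882: M = 4.05 → outlier.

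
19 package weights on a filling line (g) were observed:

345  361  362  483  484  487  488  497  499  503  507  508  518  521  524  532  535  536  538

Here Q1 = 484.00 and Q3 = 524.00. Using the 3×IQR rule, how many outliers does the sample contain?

IQR = 40.00; fences at 484.00 − 120.00 = 364.00 and 524.00 + 120.00 = 644.00.
Outside the cutoffs: 345, 361, 362.

3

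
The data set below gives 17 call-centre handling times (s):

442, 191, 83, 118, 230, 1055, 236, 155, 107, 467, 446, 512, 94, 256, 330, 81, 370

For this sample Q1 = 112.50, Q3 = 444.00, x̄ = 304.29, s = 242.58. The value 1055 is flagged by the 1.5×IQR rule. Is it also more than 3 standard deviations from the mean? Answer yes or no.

z = (1055 − 304.29) / 242.58 = 3.09.
|z| = 3.09 > 3.

yes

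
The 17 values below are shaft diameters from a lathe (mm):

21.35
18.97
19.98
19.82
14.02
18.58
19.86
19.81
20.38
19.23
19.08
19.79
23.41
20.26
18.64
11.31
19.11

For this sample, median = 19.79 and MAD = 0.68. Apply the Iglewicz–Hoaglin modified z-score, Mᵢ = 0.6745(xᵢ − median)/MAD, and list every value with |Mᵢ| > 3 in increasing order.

11.31, 14.02, 23.41

|Mᵢ| > 3 ⇔ |xᵢ − 19.79| > 3·0.68/0.6745 = 3.02.
So outliers lie outside [16.77, 22.81].
11.31: M = -8.41 → outlier.
14.02: M = -5.72 → outlier.
23.41: M = 3.59 → outlier.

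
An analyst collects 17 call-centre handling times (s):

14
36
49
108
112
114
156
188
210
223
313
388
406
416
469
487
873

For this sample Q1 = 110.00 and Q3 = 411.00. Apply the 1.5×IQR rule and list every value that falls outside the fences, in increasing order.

873

IQR = Q3 − Q1 = 411.00 − 110.00 = 301.00.
Lower fence = Q1 − 1.5·IQR = 110.00 − 451.50 = -341.50.
Upper fence = Q3 + 1.5·IQR = 411.00 + 451.50 = 862.50.
873 > 862.50 → outlier.
All remaining values lie within [-341.50, 862.50].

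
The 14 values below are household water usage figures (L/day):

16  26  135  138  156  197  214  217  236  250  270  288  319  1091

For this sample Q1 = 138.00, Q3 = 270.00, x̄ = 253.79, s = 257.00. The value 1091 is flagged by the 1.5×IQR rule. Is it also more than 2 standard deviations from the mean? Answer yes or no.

z = (1091 − 253.79) / 257.00 = 3.26.
|z| = 3.26 > 2.

yes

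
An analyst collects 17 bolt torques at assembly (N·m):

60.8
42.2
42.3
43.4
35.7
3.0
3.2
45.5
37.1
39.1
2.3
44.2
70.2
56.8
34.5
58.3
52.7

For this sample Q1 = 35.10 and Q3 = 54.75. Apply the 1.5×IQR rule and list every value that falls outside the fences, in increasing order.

2.3, 3.0, 3.2

IQR = Q3 − Q1 = 54.75 − 35.10 = 19.65.
Lower fence = Q1 − 1.5·IQR = 35.10 − 29.475 = 5.625.
Upper fence = Q3 + 1.5·IQR = 54.75 + 29.475 = 84.225.
2.3 < 5.625 → outlier.
3.0 < 5.625 → outlier.
3.2 < 5.625 → outlier.
All remaining values lie within [5.625, 84.225].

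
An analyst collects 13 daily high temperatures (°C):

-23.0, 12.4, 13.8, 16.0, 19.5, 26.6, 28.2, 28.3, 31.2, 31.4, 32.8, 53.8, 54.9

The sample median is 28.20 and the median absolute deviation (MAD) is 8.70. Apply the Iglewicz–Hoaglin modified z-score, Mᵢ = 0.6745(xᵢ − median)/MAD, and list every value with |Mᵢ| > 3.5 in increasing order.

-23.0

|Mᵢ| > 3.5 ⇔ |xᵢ − 28.20| > 3.5·8.70/0.6745 = 45.14.
So outliers lie outside [-16.94, 73.34].
-23.0: M = -3.97 → outlier.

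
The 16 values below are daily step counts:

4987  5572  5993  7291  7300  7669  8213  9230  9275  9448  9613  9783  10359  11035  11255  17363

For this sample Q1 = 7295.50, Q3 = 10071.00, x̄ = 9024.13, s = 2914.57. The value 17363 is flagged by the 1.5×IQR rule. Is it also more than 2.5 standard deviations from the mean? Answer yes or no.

yes

z = (17363 − 9024.13) / 2914.57 = 2.86.
|z| = 2.86 > 2.5.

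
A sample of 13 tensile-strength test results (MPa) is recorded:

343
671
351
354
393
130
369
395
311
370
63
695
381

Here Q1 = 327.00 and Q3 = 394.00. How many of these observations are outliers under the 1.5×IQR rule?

IQR = 67.00; fences at 327.00 − 100.50 = 226.50 and 394.00 + 100.50 = 494.50.
Outside the cutoffs: 63, 130, 671, 695.

4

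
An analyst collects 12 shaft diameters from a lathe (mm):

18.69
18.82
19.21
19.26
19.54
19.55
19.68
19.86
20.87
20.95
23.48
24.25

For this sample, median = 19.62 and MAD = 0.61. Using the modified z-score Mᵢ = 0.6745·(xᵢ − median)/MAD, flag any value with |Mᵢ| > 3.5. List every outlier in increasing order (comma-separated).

23.48, 24.25

|Mᵢ| > 3.5 ⇔ |xᵢ − 19.62| > 3.5·0.61/0.6745 = 3.17.
So outliers lie outside [16.45, 22.79].
23.48: M = 4.27 → outlier.
24.25: M = 5.12 → outlier.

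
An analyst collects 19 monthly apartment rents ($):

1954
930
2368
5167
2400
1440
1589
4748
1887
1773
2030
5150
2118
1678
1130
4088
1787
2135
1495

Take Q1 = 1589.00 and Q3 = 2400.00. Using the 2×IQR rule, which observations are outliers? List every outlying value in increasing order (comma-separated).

IQR = Q3 − Q1 = 2400.00 − 1589.00 = 811.00.
Lower fence = Q1 − 2·IQR = 1589.00 − 1622.00 = -33.00.
Upper fence = Q3 + 2·IQR = 2400.00 + 1622.00 = 4022.00.
4088 > 4022.00 → outlier.
4748 > 4022.00 → outlier.
5150 > 4022.00 → outlier.
5167 > 4022.00 → outlier.
All remaining values lie within [-33.00, 4022.00].

4088, 4748, 5150, 5167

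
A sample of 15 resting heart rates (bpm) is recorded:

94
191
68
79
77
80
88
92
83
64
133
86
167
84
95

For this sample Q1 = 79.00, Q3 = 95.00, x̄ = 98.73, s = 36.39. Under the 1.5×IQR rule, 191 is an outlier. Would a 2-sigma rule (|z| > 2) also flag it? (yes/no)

z = (191 − 98.73) / 36.39 = 2.54.
|z| = 2.54 > 2.

yes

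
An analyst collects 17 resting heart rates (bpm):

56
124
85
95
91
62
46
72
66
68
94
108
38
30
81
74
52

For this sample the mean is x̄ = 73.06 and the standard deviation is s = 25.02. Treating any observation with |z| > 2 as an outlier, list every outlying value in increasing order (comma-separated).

Cutoffs at x̄ ± 2s: 73.06 ± 2·25.02 = [23.02, 123.10].
124: z = 2.04, |z| > 2 → outlier.
Every other value lies within [23.02, 123.10].

124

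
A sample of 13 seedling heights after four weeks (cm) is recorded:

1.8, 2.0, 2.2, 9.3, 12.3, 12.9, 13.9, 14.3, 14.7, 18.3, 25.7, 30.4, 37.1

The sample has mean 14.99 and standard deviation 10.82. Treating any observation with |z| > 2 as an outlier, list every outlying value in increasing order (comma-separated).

37.1

Cutoffs at x̄ ± 2s: 14.99 ± 2·10.82 = [-6.65, 36.63].
37.1: z = 2.04, |z| > 2 → outlier.
Every other value lies within [-6.65, 36.63].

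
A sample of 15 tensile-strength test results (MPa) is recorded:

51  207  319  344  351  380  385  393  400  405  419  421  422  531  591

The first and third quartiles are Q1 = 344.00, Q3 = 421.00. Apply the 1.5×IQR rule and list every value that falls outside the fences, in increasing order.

IQR = Q3 − Q1 = 421.00 − 344.00 = 77.00.
Lower fence = Q1 − 1.5·IQR = 344.00 − 115.50 = 228.50.
Upper fence = Q3 + 1.5·IQR = 421.00 + 115.50 = 536.50.
51 < 228.50 → outlier.
207 < 228.50 → outlier.
591 > 536.50 → outlier.
All remaining values lie within [228.50, 536.50].

51, 207, 591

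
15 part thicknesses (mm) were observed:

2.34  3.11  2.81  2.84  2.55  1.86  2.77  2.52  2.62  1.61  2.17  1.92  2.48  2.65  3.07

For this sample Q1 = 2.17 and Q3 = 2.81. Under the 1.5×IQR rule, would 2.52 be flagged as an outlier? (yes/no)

no

IQR = Q3 − Q1 = 2.81 − 2.17 = 0.64.
Lower fence = Q1 − 1.5·IQR = 2.17 − 0.96 = 1.21.
Upper fence = Q3 + 1.5·IQR = 2.81 + 0.96 = 3.77.
2.52 lies within [1.21, 3.77].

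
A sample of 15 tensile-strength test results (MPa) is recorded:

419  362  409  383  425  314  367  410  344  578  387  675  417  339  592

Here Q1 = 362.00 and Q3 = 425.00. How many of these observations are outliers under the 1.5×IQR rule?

3

IQR = 63.00; fences at 362.00 − 94.50 = 267.50 and 425.00 + 94.50 = 519.50.
Outside the cutoffs: 578, 592, 675.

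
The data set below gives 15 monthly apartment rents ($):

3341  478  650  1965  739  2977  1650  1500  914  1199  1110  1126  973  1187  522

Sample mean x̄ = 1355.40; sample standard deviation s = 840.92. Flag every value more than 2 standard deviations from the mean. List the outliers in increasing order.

Cutoffs at x̄ ± 2s: 1355.40 ± 2·840.92 = [-326.44, 3037.24].
3341: z = 2.36, |z| > 2 → outlier.
Every other value lies within [-326.44, 3037.24].

3341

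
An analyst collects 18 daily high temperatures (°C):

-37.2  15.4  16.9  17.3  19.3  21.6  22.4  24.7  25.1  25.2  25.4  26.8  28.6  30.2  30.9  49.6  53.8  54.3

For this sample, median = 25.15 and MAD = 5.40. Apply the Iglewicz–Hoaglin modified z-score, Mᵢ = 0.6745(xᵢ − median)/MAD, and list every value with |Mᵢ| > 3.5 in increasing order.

-37.2, 53.8, 54.3

|Mᵢ| > 3.5 ⇔ |xᵢ − 25.15| > 3.5·5.40/0.6745 = 28.02.
So outliers lie outside [-2.87, 53.17].
-37.2: M = -7.79 → outlier.
53.8: M = 3.58 → outlier.
54.3: M = 3.64 → outlier.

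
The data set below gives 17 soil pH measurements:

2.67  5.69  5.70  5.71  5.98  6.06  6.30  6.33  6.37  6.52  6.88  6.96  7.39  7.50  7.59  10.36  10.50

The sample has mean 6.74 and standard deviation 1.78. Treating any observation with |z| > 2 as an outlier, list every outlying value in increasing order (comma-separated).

2.67, 10.36, 10.50

Cutoffs at x̄ ± 2s: 6.74 ± 2·1.78 = [3.18, 10.30].
2.67: z = -2.29, |z| > 2 → outlier.
10.36: z = 2.03, |z| > 2 → outlier.
10.50: z = 2.11, |z| > 2 → outlier.
Every other value lies within [3.18, 10.30].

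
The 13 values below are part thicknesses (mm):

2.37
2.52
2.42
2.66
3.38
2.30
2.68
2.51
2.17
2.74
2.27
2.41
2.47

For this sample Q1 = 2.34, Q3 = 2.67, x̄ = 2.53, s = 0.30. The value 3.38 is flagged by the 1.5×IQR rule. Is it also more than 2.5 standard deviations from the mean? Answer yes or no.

yes

z = (3.38 − 2.53) / 0.30 = 2.83.
|z| = 2.83 > 2.5.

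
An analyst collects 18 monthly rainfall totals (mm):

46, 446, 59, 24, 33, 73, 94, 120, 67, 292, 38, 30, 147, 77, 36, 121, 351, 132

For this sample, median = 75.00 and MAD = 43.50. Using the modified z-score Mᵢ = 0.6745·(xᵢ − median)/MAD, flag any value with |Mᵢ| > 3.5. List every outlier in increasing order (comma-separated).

|Mᵢ| > 3.5 ⇔ |xᵢ − 75.00| > 3.5·43.50/0.6745 = 225.72.
So outliers lie outside [-150.72, 300.72].
351: M = 4.28 → outlier.
446: M = 5.75 → outlier.

351, 446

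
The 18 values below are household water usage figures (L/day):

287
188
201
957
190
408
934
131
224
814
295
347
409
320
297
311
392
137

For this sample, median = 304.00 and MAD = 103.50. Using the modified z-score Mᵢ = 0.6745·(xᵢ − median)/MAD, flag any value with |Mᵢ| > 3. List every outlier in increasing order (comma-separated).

|Mᵢ| > 3 ⇔ |xᵢ − 304.00| > 3·103.50/0.6745 = 460.34.
So outliers lie outside [-156.34, 764.34].
814: M = 3.32 → outlier.
934: M = 4.11 → outlier.
957: M = 4.26 → outlier.

814, 934, 957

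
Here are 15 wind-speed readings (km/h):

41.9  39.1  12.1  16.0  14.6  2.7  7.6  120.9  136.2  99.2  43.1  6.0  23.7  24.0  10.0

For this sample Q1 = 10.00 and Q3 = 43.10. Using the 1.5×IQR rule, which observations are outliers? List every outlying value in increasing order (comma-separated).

IQR = Q3 − Q1 = 43.10 − 10.00 = 33.10.
Lower fence = Q1 − 1.5·IQR = 10.00 − 49.65 = -39.65.
Upper fence = Q3 + 1.5·IQR = 43.10 + 49.65 = 92.75.
99.2 > 92.75 → outlier.
120.9 > 92.75 → outlier.
136.2 > 92.75 → outlier.
All remaining values lie within [-39.65, 92.75].

99.2, 120.9, 136.2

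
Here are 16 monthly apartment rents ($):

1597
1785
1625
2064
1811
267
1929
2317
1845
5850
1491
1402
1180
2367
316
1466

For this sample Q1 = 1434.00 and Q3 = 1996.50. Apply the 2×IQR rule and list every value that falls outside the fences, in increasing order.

IQR = Q3 − Q1 = 1996.50 − 1434.00 = 562.50.
Lower fence = Q1 − 2·IQR = 1434.00 − 1125.00 = 309.00.
Upper fence = Q3 + 2·IQR = 1996.50 + 1125.00 = 3121.50.
267 < 309.00 → outlier.
5850 > 3121.50 → outlier.
All remaining values lie within [309.00, 3121.50].

267, 5850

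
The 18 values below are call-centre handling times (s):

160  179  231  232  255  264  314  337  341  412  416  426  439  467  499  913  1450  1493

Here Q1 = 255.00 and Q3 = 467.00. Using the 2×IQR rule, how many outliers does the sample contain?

3

IQR = 212.00; fences at 255.00 − 424.00 = -169.00 and 467.00 + 424.00 = 891.00.
Outside the cutoffs: 913, 1450, 1493.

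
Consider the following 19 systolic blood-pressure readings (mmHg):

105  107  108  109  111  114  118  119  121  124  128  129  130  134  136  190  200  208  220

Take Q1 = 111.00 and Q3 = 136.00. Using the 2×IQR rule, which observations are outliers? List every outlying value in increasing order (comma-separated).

IQR = Q3 − Q1 = 136.00 − 111.00 = 25.00.
Lower fence = Q1 − 2·IQR = 111.00 − 50.00 = 61.00.
Upper fence = Q3 + 2·IQR = 136.00 + 50.00 = 186.00.
190 > 186.00 → outlier.
200 > 186.00 → outlier.
208 > 186.00 → outlier.
220 > 186.00 → outlier.
All remaining values lie within [61.00, 186.00].

190, 200, 208, 220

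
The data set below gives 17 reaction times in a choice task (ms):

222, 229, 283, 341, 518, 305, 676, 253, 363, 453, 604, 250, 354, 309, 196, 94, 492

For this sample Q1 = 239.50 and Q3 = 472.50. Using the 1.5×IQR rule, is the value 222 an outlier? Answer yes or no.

no

IQR = Q3 − Q1 = 472.50 − 239.50 = 233.00.
Lower fence = Q1 − 1.5·IQR = 239.50 − 349.50 = -110.00.
Upper fence = Q3 + 1.5·IQR = 472.50 + 349.50 = 822.00.
222 lies within [-110.00, 822.00].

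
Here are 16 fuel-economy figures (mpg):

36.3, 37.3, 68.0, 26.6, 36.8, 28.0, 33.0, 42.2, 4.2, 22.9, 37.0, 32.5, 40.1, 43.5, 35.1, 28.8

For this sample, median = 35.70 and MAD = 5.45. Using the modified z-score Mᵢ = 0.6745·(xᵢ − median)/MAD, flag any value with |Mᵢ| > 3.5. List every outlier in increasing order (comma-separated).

4.2, 68.0

|Mᵢ| > 3.5 ⇔ |xᵢ − 35.70| > 3.5·5.45/0.6745 = 28.28.
So outliers lie outside [7.42, 63.98].
4.2: M = -3.90 → outlier.
68.0: M = 4.00 → outlier.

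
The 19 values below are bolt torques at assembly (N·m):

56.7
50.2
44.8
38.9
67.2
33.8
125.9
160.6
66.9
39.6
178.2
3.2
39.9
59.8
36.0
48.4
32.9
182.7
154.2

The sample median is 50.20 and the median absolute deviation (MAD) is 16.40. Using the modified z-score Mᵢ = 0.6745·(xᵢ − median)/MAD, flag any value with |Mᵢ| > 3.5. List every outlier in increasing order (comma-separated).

|Mᵢ| > 3.5 ⇔ |xᵢ − 50.20| > 3.5·16.40/0.6745 = 85.10.
So outliers lie outside [-34.90, 135.30].
154.2: M = 4.28 → outlier.
160.6: M = 4.54 → outlier.
178.2: M = 5.26 → outlier.
182.7: M = 5.45 → outlier.

154.2, 160.6, 178.2, 182.7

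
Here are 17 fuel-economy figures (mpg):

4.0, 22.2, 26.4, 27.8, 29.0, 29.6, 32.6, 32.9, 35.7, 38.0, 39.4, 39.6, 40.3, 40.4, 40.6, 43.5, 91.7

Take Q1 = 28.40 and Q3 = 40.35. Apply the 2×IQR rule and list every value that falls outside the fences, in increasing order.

4.0, 91.7

IQR = Q3 − Q1 = 40.35 − 28.40 = 11.95.
Lower fence = Q1 − 2·IQR = 28.40 − 23.90 = 4.50.
Upper fence = Q3 + 2·IQR = 40.35 + 23.90 = 64.25.
4.0 < 4.50 → outlier.
91.7 > 64.25 → outlier.
All remaining values lie within [4.50, 64.25].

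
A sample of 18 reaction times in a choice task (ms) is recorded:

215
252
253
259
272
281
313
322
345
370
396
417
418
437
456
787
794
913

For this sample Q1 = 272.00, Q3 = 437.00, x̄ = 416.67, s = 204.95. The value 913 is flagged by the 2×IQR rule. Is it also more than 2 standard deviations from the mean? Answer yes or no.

z = (913 − 416.67) / 204.95 = 2.42.
|z| = 2.42 > 2.

yes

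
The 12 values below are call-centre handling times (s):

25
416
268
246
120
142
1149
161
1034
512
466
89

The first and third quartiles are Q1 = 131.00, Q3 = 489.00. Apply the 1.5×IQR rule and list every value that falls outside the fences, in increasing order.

IQR = Q3 − Q1 = 489.00 − 131.00 = 358.00.
Lower fence = Q1 − 1.5·IQR = 131.00 − 537.00 = -406.00.
Upper fence = Q3 + 1.5·IQR = 489.00 + 537.00 = 1026.00.
1034 > 1026.00 → outlier.
1149 > 1026.00 → outlier.
All remaining values lie within [-406.00, 1026.00].

1034, 1149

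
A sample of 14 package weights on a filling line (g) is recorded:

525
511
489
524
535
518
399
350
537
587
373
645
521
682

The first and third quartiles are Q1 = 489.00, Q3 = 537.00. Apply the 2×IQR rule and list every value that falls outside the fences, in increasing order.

IQR = Q3 − Q1 = 537.00 − 489.00 = 48.00.
Lower fence = Q1 − 2·IQR = 489.00 − 96.00 = 393.00.
Upper fence = Q3 + 2·IQR = 537.00 + 96.00 = 633.00.
350 < 393.00 → outlier.
373 < 393.00 → outlier.
645 > 633.00 → outlier.
682 > 633.00 → outlier.
All remaining values lie within [393.00, 633.00].

350, 373, 645, 682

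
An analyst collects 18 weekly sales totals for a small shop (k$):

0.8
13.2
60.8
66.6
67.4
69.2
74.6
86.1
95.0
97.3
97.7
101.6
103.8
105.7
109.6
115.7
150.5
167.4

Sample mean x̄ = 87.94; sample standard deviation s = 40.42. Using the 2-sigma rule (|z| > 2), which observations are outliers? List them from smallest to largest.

Cutoffs at x̄ ± 2s: 87.94 ± 2·40.42 = [7.10, 168.78].
0.8: z = -2.16, |z| > 2 → outlier.
Every other value lies within [7.10, 168.78].

0.8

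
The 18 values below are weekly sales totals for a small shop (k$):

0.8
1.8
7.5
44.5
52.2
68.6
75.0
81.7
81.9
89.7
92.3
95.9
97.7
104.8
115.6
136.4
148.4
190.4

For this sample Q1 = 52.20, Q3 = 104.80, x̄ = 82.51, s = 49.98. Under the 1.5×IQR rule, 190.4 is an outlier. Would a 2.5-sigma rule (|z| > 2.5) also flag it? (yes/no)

z = (190.4 − 82.51) / 49.98 = 2.16.
|z| = 2.16 ≤ 2.5.

no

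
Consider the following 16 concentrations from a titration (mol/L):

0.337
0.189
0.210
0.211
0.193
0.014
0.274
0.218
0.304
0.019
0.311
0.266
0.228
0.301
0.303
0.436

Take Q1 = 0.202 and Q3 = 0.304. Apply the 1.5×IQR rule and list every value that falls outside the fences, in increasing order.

IQR = Q3 − Q1 = 0.304 − 0.202 = 0.102.
Lower fence = Q1 − 1.5·IQR = 0.202 − 0.153 = 0.049.
Upper fence = Q3 + 1.5·IQR = 0.304 + 0.153 = 0.457.
0.014 < 0.049 → outlier.
0.019 < 0.049 → outlier.
All remaining values lie within [0.049, 0.457].

0.014, 0.019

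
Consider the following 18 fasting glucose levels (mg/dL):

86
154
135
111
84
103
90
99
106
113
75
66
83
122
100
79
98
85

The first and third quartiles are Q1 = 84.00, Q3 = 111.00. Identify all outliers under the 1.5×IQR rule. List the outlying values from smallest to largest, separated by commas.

154

IQR = Q3 − Q1 = 111.00 − 84.00 = 27.00.
Lower fence = Q1 − 1.5·IQR = 84.00 − 40.50 = 43.50.
Upper fence = Q3 + 1.5·IQR = 111.00 + 40.50 = 151.50.
154 > 151.50 → outlier.
All remaining values lie within [43.50, 151.50].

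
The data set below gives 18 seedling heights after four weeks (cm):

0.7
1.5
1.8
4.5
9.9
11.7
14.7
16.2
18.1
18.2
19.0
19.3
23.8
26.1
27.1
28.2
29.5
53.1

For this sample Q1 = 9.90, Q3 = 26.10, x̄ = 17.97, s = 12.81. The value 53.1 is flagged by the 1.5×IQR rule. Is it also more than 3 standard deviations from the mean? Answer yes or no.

no

z = (53.1 − 17.97) / 12.81 = 2.74.
|z| = 2.74 ≤ 3.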